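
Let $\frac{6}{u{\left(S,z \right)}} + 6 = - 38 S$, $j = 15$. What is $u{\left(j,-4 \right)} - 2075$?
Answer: $- \frac{199201}{96} \approx -2075.0$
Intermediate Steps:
$u{\left(S,z \right)} = \frac{6}{-6 - 38 S}$
$u{\left(j,-4 \right)} - 2075 = - \frac{3}{3 + 19 \cdot 15} - 2075 = - \frac{3}{3 + 285} - 2075 = - \frac{3}{288} - 2075 = \left(-3\right) \frac{1}{288} - 2075 = - \frac{1}{96} - 2075 = - \frac{199201}{96}$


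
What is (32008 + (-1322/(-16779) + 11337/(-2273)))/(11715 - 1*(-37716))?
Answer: 1220555234719/1885232448477 ≈ 0.64743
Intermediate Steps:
(32008 + (-1322/(-16779) + 11337/(-2273)))/(11715 - 1*(-37716)) = (32008 + (-1322*(-1/16779) + 11337*(-1/2273)))/(11715 + 37716) = (32008 + (1322/16779 - 11337/2273))/49431 = (32008 - 187218617/38138667)*(1/49431) = (1220555234719/38138667)*(1/49431) = 1220555234719/1885232448477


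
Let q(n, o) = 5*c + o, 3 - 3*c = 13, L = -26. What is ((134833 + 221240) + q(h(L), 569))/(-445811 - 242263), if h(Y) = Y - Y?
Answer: -534938/1032111 ≈ -0.51830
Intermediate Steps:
c = -10/3 (c = 1 - ⅓*13 = 1 - 13/3 = -10/3 ≈ -3.3333)
h(Y) = 0
q(n, o) = -50/3 + o (q(n, o) = 5*(-10/3) + o = -50/3 + o)
((134833 + 221240) + q(h(L), 569))/(-445811 - 242263) = ((134833 + 221240) + (-50/3 + 569))/(-445811 - 242263) = (356073 + 1657/3)/(-688074) = (1069876/3)*(-1/688074) = -534938/1032111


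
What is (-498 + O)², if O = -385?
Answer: 779689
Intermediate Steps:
(-498 + O)² = (-498 - 385)² = (-883)² = 779689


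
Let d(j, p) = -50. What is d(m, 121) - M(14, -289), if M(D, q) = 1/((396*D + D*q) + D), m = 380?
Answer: -75601/1512 ≈ -50.001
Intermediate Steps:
M(D, q) = 1/(397*D + D*q)
d(m, 121) - M(14, -289) = -50 - 1/(14*(397 - 289)) = -50 - 1/(14*108) = -50 - 1*1/1512 = -50 - 1/1512 = -75601/1512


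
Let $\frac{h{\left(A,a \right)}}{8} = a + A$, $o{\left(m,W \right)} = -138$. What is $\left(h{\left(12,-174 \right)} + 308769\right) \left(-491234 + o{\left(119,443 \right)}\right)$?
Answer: $-151083622956$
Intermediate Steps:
$h{\left(A,a \right)} = 8 A + 8 a$ ($h{\left(A,a \right)} = 8 \left(a + A\right) = 8 \left(A + a\right) = 8 A + 8 a$)
$\left(h{\left(12,-174 \right)} + 308769\right) \left(-491234 + o{\left(119,443 \right)}\right) = \left(\left(8 \cdot 12 + 8 \left(-174\right)\right) + 308769\right) \left(-491234 - 138\right) = \left(\left(96 - 1392\right) + 308769\right) \left(-491372\right) = \left(-1296 + 308769\right) \left(-491372\right) = 307473 \left(-491372\right) = -151083622956$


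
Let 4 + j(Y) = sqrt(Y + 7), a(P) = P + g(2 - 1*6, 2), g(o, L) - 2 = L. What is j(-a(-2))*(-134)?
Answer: 536 - 134*sqrt(5) ≈ 236.37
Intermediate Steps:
g(o, L) = 2 + L
a(P) = 4 + P (a(P) = P + (2 + 2) = P + 4 = 4 + P)
j(Y) = -4 + sqrt(7 + Y) (j(Y) = -4 + sqrt(Y + 7) = -4 + sqrt(7 + Y))
j(-a(-2))*(-134) = (-4 + sqrt(7 - (4 - 2)))*(-134) = (-4 + sqrt(7 - 1*2))*(-134) = (-4 + sqrt(7 - 2))*(-134) = (-4 + sqrt(5))*(-134) = 536 - 134*sqrt(5)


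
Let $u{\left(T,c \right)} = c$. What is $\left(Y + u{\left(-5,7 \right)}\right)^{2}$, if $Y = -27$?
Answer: $400$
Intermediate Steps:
$\left(Y + u{\left(-5,7 \right)}\right)^{2} = \left(-27 + 7\right)^{2} = \left(-20\right)^{2} = 400$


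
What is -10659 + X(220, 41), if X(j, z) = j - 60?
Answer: -10499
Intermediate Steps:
X(j, z) = -60 + j
-10659 + X(220, 41) = -10659 + (-60 + 220) = -10659 + 160 = -10499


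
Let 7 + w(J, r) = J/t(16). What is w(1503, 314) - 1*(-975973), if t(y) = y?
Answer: 15616959/16 ≈ 9.7606e+5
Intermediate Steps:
w(J, r) = -7 + J/16
w(1503, 314) - 1*(-975973) = (-7 + (1/16)*1503) - 1*(-975973) = (-7 + 1503/16) + 975973 = 1391/16 + 975973 = 15616959/16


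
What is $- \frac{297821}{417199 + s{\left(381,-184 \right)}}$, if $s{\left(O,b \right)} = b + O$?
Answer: $- \frac{297821}{417396} \approx -0.71352$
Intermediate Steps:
$s{\left(O,b \right)} = O + b$
$- \frac{297821}{417199 + s{\left(381,-184 \right)}} = - \frac{297821}{417199 + \left(381 - 184\right)} = - \frac{297821}{417199 + 197} = - \frac{297821}{417396}$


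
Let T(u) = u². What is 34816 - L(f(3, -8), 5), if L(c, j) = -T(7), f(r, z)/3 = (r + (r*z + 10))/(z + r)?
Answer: 34865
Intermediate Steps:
f(r, z) = 3*(10 + r + r*z)/(r + z) (f(r, z) = 3*((r + (r*z + 10))/(z + r)) = 3*((r + (10 + r*z))/(r + z)) = 3*((10 + r + r*z)/(r + z)) = 3*(10 + r + r*z)/(r + z))
L(c, j) = -49 (L(c, j) = -1*7² = -1*49 = -49)
34816 - L(f(3, -8), 5) = 34816 - 1*(-49) = 34816 + 49 = 34865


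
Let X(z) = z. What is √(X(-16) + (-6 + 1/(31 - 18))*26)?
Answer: I*√170 ≈ 13.038*I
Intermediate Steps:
√(X(-16) + (-6 + 1/(31 - 18))*26) = √(-16 + (-6 + 1/(31 - 18))*26) = √(-16 + (-6 + 1/13)*26) = √(-16 - 77/13*26) = √(-16 - 154) = √(-170) = I*√170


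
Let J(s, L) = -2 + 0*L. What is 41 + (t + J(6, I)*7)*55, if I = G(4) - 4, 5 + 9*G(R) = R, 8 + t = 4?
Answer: -949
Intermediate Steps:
t = -4 (t = -8 + 4 = -4)
G(R) = -5/9 + R/9
I = -37/9 (I = (-5/9 + (⅑)*4) - 4 = (-5/9 + 4/9) - 4 = -⅑ - 4 = -37/9 ≈ -4.1111)
J(s, L) = -2 (J(s, L) = -2 + 0 = -2)
41 + (t + J(6, I)*7)*55 = 41 + (-4 - 2*7)*55 = 41 + (-4 - 14)*55 = 41 - 18*55 = 41 - 990 = -949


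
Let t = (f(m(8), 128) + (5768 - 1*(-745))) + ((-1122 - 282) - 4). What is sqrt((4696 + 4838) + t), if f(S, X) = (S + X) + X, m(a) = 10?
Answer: sqrt(14905) ≈ 122.09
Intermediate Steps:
f(S, X) = S + 2*X
t = 5371 (t = ((10 + 2*128) + (5768 - 1*(-745))) + ((-1122 - 282) - 4) = ((10 + 256) + (5768 + 745)) + (-1404 - 4) = (266 + 6513) - 1408 = 6779 - 1408 = 5371)
sqrt((4696 + 4838) + t) = sqrt((4696 + 4838) + 5371) = sqrt(9534 + 5371) = sqrt(14905)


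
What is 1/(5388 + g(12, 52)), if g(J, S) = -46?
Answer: 1/5342 ≈ 0.00018720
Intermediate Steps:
1/(5388 + g(12, 52)) = 1/(5388 - 46) = 1/5342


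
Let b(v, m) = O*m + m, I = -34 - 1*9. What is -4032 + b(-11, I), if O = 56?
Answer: -6483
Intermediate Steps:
I = -43 (I = -34 - 9 = -43)
b(v, m) = 57*m (b(v, m) = 56*m + m = 57*m)
-4032 + b(-11, I) = -4032 + 57*(-43) = -4032 - 2451 = -6483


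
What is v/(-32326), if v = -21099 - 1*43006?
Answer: 64105/32326 ≈ 1.9831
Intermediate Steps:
v = -64105 (v = -21099 - 43006 = -64105)
v/(-32326) = -64105/(-32326) = -64105*(-1/32326) = 64105/32326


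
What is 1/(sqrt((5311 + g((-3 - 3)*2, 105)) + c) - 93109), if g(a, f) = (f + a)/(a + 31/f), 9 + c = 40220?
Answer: -114430961/10654496410976 - 3*sqrt(7638477113)/10654496410976 ≈ -1.0765e-5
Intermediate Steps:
c = 40211 (c = -9 + 40220 = 40211)
g(a, f) = (a + f)/(a + 31/f)
1/(sqrt((5311 + g((-3 - 3)*2, 105)) + c) - 93109) = 1/(sqrt((5311 + 105*((-3 - 3)*2 + 105)/(31 + ((-3 - 3)*2)*105)) + 40211) - 93109) = 1/(sqrt((5311 + 105*(-6*2 + 105)/(31 - 6*2*105)) + 40211) - 93109) = 1/(sqrt((5311 + 105*(-12 + 105)/(31 - 12*105)) + 40211) - 93109) = 1/(sqrt((5311 + 105*93/(31 - 1260)) + 40211) - 93109) = 1/(sqrt((5311 + 105*93/(-1229)) + 40211) - 93109) = 1/(sqrt((5311 + 105*(-1/1229)*93) + 40211) - 93109) = 1/(sqrt((5311 - 9765/1229) + 40211) - 93109) = 1/(sqrt(6517454/1229 + 40211) - 93109) = 1/(sqrt(55936773/1229) - 93109) = 1/(3*sqrt(7638477113)/1229 - 93109) = 1/(-93109 + 3*sqrt(7638477113)/1229)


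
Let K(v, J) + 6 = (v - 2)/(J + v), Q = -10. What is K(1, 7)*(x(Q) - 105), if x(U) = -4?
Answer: 5341/8 ≈ 667.63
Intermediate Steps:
K(v, J) = -6 + (-2 + v)/(J + v) (K(v, J) = -6 + (v - 2)/(J + v) = -6 + (-2 + v)/(J + v))
K(1, 7)*(x(Q) - 105) = ((-2 - 6*7 - 5*1)/(7 + 1))*(-4 - 105) = ((-2 - 42 - 5)/8)*(-109) = ((1/8)*(-49))*(-109) = -49/8*(-109) = 5341/8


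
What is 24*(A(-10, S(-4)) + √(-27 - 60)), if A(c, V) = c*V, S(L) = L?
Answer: 960 + 24*I*√87 ≈ 960.0 + 223.86*I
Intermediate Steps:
A(c, V) = V*c
24*(A(-10, S(-4)) + √(-27 - 60)) = 24*(-4*(-10) + √(-27 - 60)) = 24*(40 + √(-87)) = 24*(40 + I*√87) = 960 + 24*I*√87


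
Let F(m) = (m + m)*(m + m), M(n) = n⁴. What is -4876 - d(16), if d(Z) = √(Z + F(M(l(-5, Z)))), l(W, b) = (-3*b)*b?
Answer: -4876 - 4*√30257271966902092038145 ≈ -6.9578e+11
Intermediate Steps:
l(W, b) = -3*b²
F(m) = 4*m² (F(m) = (2*m)*(2*m) = 4*m²)
d(Z) = √(Z + 26244*Z¹⁶) (d(Z) = √(Z + 4*((-3*Z²)⁴)²) = √(Z + 4*(81*Z⁸)²) = √(Z + 4*(6561*Z¹⁶)) = √(Z + 26244*Z¹⁶))
-4876 - d(16) = -4876 - √(16 + 26244*16¹⁶) = -4876 - √(16 + 26244*18446744073709551616) = -4876 - √(16 + 484116351470433472610304) = -4876 - √484116351470433472610320 = -4876 - 4*√30257271966902092038145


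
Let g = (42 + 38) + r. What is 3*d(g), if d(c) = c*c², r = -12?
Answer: 943296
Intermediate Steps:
g = 68 (g = (42 + 38) - 12 = 80 - 12 = 68)
d(c) = c³
3*d(g) = 3*68³ = 3*314432 = 943296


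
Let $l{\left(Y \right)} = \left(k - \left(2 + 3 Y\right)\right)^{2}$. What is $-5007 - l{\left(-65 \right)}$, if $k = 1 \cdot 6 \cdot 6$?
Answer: $-57448$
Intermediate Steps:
$k = 36$ ($k = 6 \cdot 6 = 36$)
$l{\left(Y \right)} = \left(34 - 3 Y\right)^{2}$ ($l{\left(Y \right)} = \left(36 - \left(2 + 3 Y\right)\right)^{2} = \left(34 - 3 Y\right)^{2}$)
$-5007 - l{\left(-65 \right)} = -5007 - \left(-34 + 3 \left(-65\right)\right)^{2} = -5007 - \left(-34 - 195\right)^{2} = -5007 - \left(-229\right)^{2} = -5007 - 52441 = -57448$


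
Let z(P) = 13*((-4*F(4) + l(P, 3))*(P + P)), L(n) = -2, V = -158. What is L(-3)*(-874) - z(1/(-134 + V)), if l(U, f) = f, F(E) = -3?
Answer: 255403/146 ≈ 1749.3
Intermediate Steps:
z(P) = 390*P (z(P) = 13*((-4*(-3) + 3)*(P + P)) = 13*((12 + 3)*(2*P)) = 13*(15*(2*P)) = 13*(30*P) = 390*P)
L(-3)*(-874) - z(1/(-134 + V)) = -2*(-874) - 390/(-134 - 158) = 1748 - 390/(-292) = 1748 - 390*(-1)/292 = 1748 - 1*(-195/146) = 1748 + 195/146 = 255403/146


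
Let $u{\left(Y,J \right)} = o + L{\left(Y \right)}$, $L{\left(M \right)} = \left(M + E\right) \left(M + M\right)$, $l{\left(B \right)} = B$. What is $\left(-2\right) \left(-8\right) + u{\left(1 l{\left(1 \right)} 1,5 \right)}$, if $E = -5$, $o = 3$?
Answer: $11$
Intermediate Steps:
$L{\left(M \right)} = 2 M \left(-5 + M\right)$ ($L{\left(M \right)} = \left(M - 5\right) \left(M + M\right) = \left(-5 + M\right) 2 M = 2 M \left(-5 + M\right)$)
$u{\left(Y,J \right)} = 3 + 2 Y \left(-5 + Y\right)$
$\left(-2\right) \left(-8\right) + u{\left(1 l{\left(1 \right)} 1,5 \right)} = \left(-2\right) \left(-8\right) + \left(3 + 2 \cdot 1 \cdot 1 \cdot 1 \left(-5 + 1 \cdot 1 \cdot 1\right)\right) = 16 + \left(3 + 2 \cdot 1 \cdot 1 \left(-5 + 1 \cdot 1\right)\right) = 16 + \left(3 + 2 \cdot 1 \left(-5 + 1\right)\right) = 16 + \left(3 + 2 \cdot 1 \left(-4\right)\right) = 16 + \left(3 - 8\right) = 16 - 5 = 11$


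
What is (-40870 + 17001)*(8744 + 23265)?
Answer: -764022821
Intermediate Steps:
(-40870 + 17001)*(8744 + 23265) = -23869*32009 = -764022821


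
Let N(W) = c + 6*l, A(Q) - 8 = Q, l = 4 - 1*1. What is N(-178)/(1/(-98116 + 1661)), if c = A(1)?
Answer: -2604285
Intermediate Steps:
l = 3 (l = 4 - 1 = 3)
A(Q) = 8 + Q
c = 9 (c = 8 + 1 = 9)
N(W) = 27 (N(W) = 9 + 6*3 = 9 + 18 = 27)
N(-178)/(1/(-98116 + 1661)) = 27/(1/(-98116 + 1661)) = 27/(1/(-96455)) = 27/(-1/96455) = 27*(-96455) = -2604285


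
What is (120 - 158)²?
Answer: 1444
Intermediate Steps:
(120 - 158)² = (-38)² = 1444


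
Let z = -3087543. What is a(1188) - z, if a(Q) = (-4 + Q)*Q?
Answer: 4494135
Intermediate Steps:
a(Q) = Q*(-4 + Q)
a(1188) - z = 1188*(-4 + 1188) - 1*(-3087543) = 1188*1184 + 3087543 = 1406592 + 3087543 = 4494135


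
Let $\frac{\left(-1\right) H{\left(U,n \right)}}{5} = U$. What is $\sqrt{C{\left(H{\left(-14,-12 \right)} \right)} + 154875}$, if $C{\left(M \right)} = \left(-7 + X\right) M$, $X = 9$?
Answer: $\sqrt{155015} \approx 393.72$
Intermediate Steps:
$H{\left(U,n \right)} = - 5 U$
$C{\left(M \right)} = 2 M$ ($C{\left(M \right)} = \left(-7 + 9\right) M = 2 M$)
$\sqrt{C{\left(H{\left(-14,-12 \right)} \right)} + 154875} = \sqrt{2 \left(\left(-5\right) \left(-14\right)\right) + 154875} = \sqrt{2 \cdot 70 + 154875} = \sqrt{140 + 154875} = \sqrt{155015}$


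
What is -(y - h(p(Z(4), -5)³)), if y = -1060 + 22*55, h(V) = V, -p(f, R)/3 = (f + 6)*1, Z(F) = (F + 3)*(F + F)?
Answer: -6435006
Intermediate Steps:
Z(F) = 2*F*(3 + F) (Z(F) = (3 + F)*(2*F) = 2*F*(3 + F))
p(f, R) = -18 - 3*f (p(f, R) = -3*(f + 6) = -3*(6 + f) = -18 - 3*f)
y = 150 (y = -1060 + 1210 = 150)
-(y - h(p(Z(4), -5)³)) = -(150 - (-18 - 6*4*(3 + 4))³) = -(150 - (-18 - 6*4*7)³) = -(150 - (-18 - 3*56)³) = -(150 - (-18 - 168)³) = -(150 - 1*(-186)³) = -(150 - 1*(-6434856)) = -(150 + 6434856) = -1*6435006 = -6435006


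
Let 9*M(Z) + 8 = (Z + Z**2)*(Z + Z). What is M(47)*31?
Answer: 6573736/9 ≈ 7.3042e+5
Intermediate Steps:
M(Z) = -8/9 + 2*Z*(Z + Z**2)/9 (M(Z) = -8/9 + ((Z + Z**2)*(Z + Z))/9 = -8/9 + ((Z + Z**2)*(2*Z))/9 = -8/9 + (2*Z*(Z + Z**2))/9 = -8/9 + 2*Z*(Z + Z**2)/9)
M(47)*31 = (-8/9 + (2/9)*47**2 + (2/9)*47**3)*31 = (-8/9 + (2/9)*2209 + (2/9)*103823)*31 = (-8/9 + 4418/9 + 207646/9)*31 = (212056/9)*31 = 6573736/9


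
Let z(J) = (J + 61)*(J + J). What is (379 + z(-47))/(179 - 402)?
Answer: 937/223 ≈ 4.2018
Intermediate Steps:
z(J) = 2*J*(61 + J) (z(J) = (61 + J)*(2*J) = 2*J*(61 + J))
(379 + z(-47))/(179 - 402) = (379 + 2*(-47)*(61 - 47))/(179 - 402) = (379 + 2*(-47)*14)/(-223) = (379 - 1316)*(-1/223) = -937*(-1/223) = 937/223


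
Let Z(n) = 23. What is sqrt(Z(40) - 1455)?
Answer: 2*I*sqrt(358) ≈ 37.842*I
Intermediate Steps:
sqrt(Z(40) - 1455) = sqrt(23 - 1455) = sqrt(-1432) = 2*I*sqrt(358)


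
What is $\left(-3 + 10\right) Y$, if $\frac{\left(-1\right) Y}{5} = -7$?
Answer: $245$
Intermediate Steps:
$Y = 35$ ($Y = \left(-5\right) \left(-7\right) = 35$)
$\left(-3 + 10\right) Y = \left(-3 + 10\right) 35 = 7 \cdot 35 = 245$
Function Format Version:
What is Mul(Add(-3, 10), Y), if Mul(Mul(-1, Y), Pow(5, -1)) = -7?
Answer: 245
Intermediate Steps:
Y = 35 (Y = Mul(-5, -7) = 35)
Mul(Add(-3, 10), Y) = Mul(Add(-3, 10), 35) = Mul(7, 35) = 245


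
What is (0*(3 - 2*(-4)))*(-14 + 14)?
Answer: 0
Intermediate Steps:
(0*(3 - 2*(-4)))*(-14 + 14) = (0*(3 + 8))*0 = (0*11)*0 = 0*0 = 0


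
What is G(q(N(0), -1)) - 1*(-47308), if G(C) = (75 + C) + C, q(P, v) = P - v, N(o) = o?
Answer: 47385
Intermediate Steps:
G(C) = 75 + 2*C
G(q(N(0), -1)) - 1*(-47308) = (75 + 2*(0 - 1*(-1))) - 1*(-47308) = (75 + 2*(0 + 1)) + 47308 = (75 + 2*1) + 47308 = (75 + 2) + 47308 = 77 + 47308 = 47385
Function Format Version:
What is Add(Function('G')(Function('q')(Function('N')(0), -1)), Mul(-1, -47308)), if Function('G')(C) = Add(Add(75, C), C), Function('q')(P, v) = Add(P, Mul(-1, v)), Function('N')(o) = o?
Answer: 47385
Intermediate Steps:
Function('G')(C) = Add(75, Mul(2, C))
Add(Function('G')(Function('q')(Function('N')(0), -1)), Mul(-1, -47308)) = Add(Add(75, Mul(2, Add(0, Mul(-1, -1)))), Mul(-1, -47308)) = Add(Add(75, Mul(2, Add(0, 1))), 47308) = Add(Add(75, Mul(2, 1)), 47308) = Add(Add(75, 2), 47308) = Add(77, 47308) = 47385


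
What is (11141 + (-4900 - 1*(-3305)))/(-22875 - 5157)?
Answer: -1591/4672 ≈ -0.34054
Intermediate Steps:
(11141 + (-4900 - 1*(-3305)))/(-22875 - 5157) = (11141 + (-4900 + 3305))/(-28032) = (11141 - 1595)*(-1/28032) = 9546*(-1/28032) = -1591/4672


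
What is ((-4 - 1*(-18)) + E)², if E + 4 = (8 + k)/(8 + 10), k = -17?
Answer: 361/4 ≈ 90.250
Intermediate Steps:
E = -9/2 (E = -4 + (8 - 17)/(8 + 10) = -4 - 9/18 = -4 - 9*1/18 = -4 - ½ = -9/2 ≈ -4.5000)
((-4 - 1*(-18)) + E)² = ((-4 - 1*(-18)) - 9/2)² = ((-4 + 18) - 9/2)² = (14 - 9/2)² = (19/2)² = 361/4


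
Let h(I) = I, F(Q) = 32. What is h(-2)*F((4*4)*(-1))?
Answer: -64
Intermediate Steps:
h(-2)*F((4*4)*(-1)) = -2*32 = -64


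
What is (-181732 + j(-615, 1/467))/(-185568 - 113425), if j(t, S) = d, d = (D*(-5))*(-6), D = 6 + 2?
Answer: 181492/298993 ≈ 0.60701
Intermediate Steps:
D = 8
d = 240 (d = (8*(-5))*(-6) = -40*(-6) = 240)
j(t, S) = 240
(-181732 + j(-615, 1/467))/(-185568 - 113425) = (-181732 + 240)/(-185568 - 113425) = -181492/(-298993) = -181492*(-1/298993) = 181492/298993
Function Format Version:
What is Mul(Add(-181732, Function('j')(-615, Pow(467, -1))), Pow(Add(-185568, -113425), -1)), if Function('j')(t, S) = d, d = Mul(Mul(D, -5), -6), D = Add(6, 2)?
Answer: Rational(181492, 298993) ≈ 0.60701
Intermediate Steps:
D = 8
d = 240 (d = Mul(Mul(8, -5), -6) = Mul(-40, -6) = 240)
Function('j')(t, S) = 240
Mul(Add(-181732, Function('j')(-615, Pow(467, -1))), Pow(Add(-185568, -113425), -1)) = Mul(Add(-181732, 240), Pow(Add(-185568, -113425), -1)) = Mul(-181492, Pow(-298993, -1)) = Mul(-181492, Rational(-1, 298993)) = Rational(181492, 298993)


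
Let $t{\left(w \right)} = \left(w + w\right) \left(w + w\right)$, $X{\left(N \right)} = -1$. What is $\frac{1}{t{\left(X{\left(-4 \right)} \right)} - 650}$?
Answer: $- \frac{1}{646} \approx -0.001548$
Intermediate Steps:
$t{\left(w \right)} = 4 w^{2}$ ($t{\left(w \right)} = 2 w 2 w = 4 w^{2}$)
$\frac{1}{t{\left(X{\left(-4 \right)} \right)} - 650} = \frac{1}{4 \left(-1\right)^{2} - 650} = \frac{1}{4 \cdot 1 - 650} = \frac{1}{4 - 650} = \frac{1}{-646} = - \frac{1}{646}$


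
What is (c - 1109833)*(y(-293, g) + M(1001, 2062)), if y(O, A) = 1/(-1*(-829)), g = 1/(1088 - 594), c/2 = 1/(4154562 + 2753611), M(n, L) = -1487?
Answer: 9451178940871431254/5726875417 ≈ 1.6503e+9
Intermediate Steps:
c = 2/6908173 (c = 2/(4154562 + 2753611) = 2/6908173 ≈ 2.8951e-7)
g = 1/494 ≈ 0.0020243
y(O, A) = 1/829
(c - 1109833)*(y(-293, g) + M(1001, 2062)) = (2/6908173 - 1109833)*(1/829 - 1487) = -7666918365107/6908173*(-1232722/829) = 9451178940871431254/5726875417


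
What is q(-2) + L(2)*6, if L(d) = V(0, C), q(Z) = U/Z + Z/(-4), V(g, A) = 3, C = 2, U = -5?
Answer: 21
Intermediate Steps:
q(Z) = -5/Z - Z/4 (q(Z) = -5/Z + Z/(-4) = -5/Z + Z*(-¼) = -5/Z - Z/4)
L(d) = 3
q(-2) + L(2)*6 = (-5/(-2) - ¼*(-2)) + 3*6 = (-5*(-½) + ½) + 18 = (5/2 + ½) + 18 = 3 + 18 = 21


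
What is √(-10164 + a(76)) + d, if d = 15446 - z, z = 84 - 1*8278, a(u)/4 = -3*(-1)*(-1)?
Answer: 23640 + 8*I*√159 ≈ 23640.0 + 100.88*I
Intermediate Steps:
a(u) = -12 (a(u) = 4*(-3*(-1)*(-1)) = 4*(3*(-1)) = 4*(-3) = -12)
z = -8194 (z = 84 - 8278 = -8194)
d = 23640 (d = 15446 - 1*(-8194) = 15446 + 8194 = 23640)
√(-10164 + a(76)) + d = √(-10164 - 12) + 23640 = √(-10176) + 23640 = 8*I*√159 + 23640 = 23640 + 8*I*√159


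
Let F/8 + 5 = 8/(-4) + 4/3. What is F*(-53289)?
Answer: 2415768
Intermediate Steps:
F = -136/3 (F = -40 + 8*(8/(-4) + 4/3) = -40 + 8*(8*(-¼) + 4*(⅓)) = -40 + 8*(-2 + 4/3) = -40 + 8*(-⅔) = -40 - 16/3 = -136/3 ≈ -45.333)
F*(-53289) = -136/3*(-53289) = 2415768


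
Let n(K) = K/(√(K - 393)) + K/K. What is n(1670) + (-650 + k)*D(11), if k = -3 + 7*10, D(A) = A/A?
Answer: -582 + 1670*√1277/1277 ≈ -535.27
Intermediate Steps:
D(A) = 1
n(K) = 1 + K/√(-393 + K) (n(K) = K/(√(-393 + K)) + 1 = K/√(-393 + K) + 1 = 1 + K/√(-393 + K))
k = 67 (k = -3 + 70 = 67)
n(1670) + (-650 + k)*D(11) = (1 + 1670/√(-393 + 1670)) + (-650 + 67)*1 = (1 + 1670/√1277) - 583*1 = (1 + 1670*(√1277/1277)) - 583 = (1 + 1670*√1277/1277) - 583 = -582 + 1670*√1277/1277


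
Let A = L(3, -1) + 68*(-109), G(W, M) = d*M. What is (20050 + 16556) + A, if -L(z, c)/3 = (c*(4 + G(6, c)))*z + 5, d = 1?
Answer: 29206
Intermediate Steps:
G(W, M) = M (G(W, M) = 1*M = M)
L(z, c) = -15 - 3*c*z*(4 + c) (L(z, c) = -3*((c*(4 + c))*z + 5) = -3*(c*z*(4 + c) + 5) = -3*(5 + c*z*(4 + c)) = -15 - 3*c*z*(4 + c))
A = -7400 (A = (-15 - 12*(-1)*3 - 3*3*(-1)²) + 68*(-109) = (-15 + 36 - 3*3*1) - 7412 = (-15 + 36 - 9) - 7412 = 12 - 7412 = -7400)
(20050 + 16556) + A = (20050 + 16556) - 7400 = 36606 - 7400 = 29206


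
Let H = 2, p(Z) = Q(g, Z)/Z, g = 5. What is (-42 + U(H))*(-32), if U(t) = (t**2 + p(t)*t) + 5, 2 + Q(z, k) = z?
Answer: 960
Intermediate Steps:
Q(z, k) = -2 + z
p(Z) = 3/Z (p(Z) = (-2 + 5)/Z = 3/Z)
U(t) = 8 + t**2 (U(t) = (t**2 + (3/t)*t) + 5 = (t**2 + 3) + 5 = (3 + t**2) + 5 = 8 + t**2)
(-42 + U(H))*(-32) = (-42 + (8 + 2**2))*(-32) = (-42 + (8 + 4))*(-32) = (-42 + 12)*(-32) = -30*(-32) = 960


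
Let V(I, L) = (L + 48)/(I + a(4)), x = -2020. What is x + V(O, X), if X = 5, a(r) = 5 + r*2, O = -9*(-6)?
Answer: -135287/67 ≈ -2019.2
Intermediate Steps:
O = 54
a(r) = 5 + 2*r
V(I, L) = (48 + L)/(13 + I) (V(I, L) = (L + 48)/(I + (5 + 2*4)) = (48 + L)/(I + (5 + 8)) = (48 + L)/(I + 13) = (48 + L)/(13 + I))
x + V(O, X) = -2020 + (48 + 5)/(13 + 54) = -2020 + 53/67 = -135287/67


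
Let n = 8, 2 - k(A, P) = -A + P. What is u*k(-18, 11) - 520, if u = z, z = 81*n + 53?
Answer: -19447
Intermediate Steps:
k(A, P) = 2 + A - P (k(A, P) = 2 - (-A + P) = 2 - (P - A) = 2 + (A - P) = 2 + A - P)
z = 701 (z = 81*8 + 53 = 648 + 53 = 701)
u = 701
u*k(-18, 11) - 520 = 701*(2 - 18 - 1*11) - 520 = 701*(2 - 18 - 11) - 520 = 701*(-27) - 520 = -18927 - 520 = -19447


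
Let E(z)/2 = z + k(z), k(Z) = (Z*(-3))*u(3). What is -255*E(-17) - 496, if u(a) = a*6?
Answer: -460006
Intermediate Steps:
u(a) = 6*a
k(Z) = -54*Z (k(Z) = (Z*(-3))*(6*3) = -3*Z*18 = -54*Z)
E(z) = -106*z (E(z) = 2*(z - 54*z) = 2*(-53*z) = -106*z)
-255*E(-17) - 496 = -(-27030)*(-17) - 496 = -255*1802 - 496 = -459510 - 496 = -460006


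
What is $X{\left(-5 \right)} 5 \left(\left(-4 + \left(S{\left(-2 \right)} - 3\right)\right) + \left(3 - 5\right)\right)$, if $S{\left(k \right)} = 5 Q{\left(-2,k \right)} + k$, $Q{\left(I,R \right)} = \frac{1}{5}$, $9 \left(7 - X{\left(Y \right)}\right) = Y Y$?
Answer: $- \frac{1900}{9} \approx -211.11$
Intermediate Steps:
$X{\left(Y \right)} = 7 - \frac{Y^{2}}{9}$ ($X{\left(Y \right)} = 7 - \frac{Y Y}{9} = 7 - \frac{Y^{2}}{9}$)
$Q{\left(I,R \right)} = \frac{1}{5}$
$S{\left(k \right)} = 1 + k$ ($S{\left(k \right)} = 5 \cdot \frac{1}{5} + k = 1 + k$)
$X{\left(-5 \right)} 5 \left(\left(-4 + \left(S{\left(-2 \right)} - 3\right)\right) + \left(3 - 5\right)\right) = \left(7 - \frac{\left(-5\right)^{2}}{9}\right) 5 \left(\left(-4 + \left(\left(1 - 2\right) - 3\right)\right) + \left(3 - 5\right)\right) = \left(7 - \frac{25}{9}\right) 5 \left(\left(-4 - 4\right) - 2\right) = \frac{38}{9} \cdot 5 \left(-8 - 2\right) = \frac{190}{9} \left(-10\right) = - \frac{1900}{9}$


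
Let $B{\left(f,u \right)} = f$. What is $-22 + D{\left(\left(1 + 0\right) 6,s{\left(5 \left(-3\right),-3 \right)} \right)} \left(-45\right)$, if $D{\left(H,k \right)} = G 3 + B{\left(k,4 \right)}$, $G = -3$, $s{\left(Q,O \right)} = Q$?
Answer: $1058$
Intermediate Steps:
$D{\left(H,k \right)} = -9 + k$ ($D{\left(H,k \right)} = \left(-3\right) 3 + k = -9 + k$)
$-22 + D{\left(\left(1 + 0\right) 6,s{\left(5 \left(-3\right),-3 \right)} \right)} \left(-45\right) = -22 + \left(-9 + 5 \left(-3\right)\right) \left(-45\right) = -22 + \left(-9 - 15\right) \left(-45\right) = -22 - -1080 = -22 + 1080 = 1058$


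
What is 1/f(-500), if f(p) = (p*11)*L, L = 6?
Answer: -1/33000 ≈ -3.0303e-5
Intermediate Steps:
f(p) = 66*p (f(p) = (p*11)*6 = (11*p)*6 = 66*p)
1/f(-500) = 1/(66*(-500)) = 1/(-33000) = -1/33000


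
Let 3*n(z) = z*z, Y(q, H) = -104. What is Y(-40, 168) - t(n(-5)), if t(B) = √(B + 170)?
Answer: -104 - √1605/3 ≈ -117.35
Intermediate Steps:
n(z) = z²/3 (n(z) = (z*z)/3 = z²/3)
t(B) = √(170 + B)
Y(-40, 168) - t(n(-5)) = -104 - √(170 + (⅓)*(-5)²) = -104 - √(170 + (⅓)*25) = -104 - √(170 + 25/3) = -104 - √(535/3) = -104 - √1605/3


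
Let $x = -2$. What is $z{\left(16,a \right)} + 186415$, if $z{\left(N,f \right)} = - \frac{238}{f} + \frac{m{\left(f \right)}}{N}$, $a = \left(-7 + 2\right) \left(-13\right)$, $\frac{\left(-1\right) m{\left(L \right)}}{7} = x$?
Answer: $\frac{96934351}{520} \approx 1.8641 \cdot 10^{5}$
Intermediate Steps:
$m{\left(L \right)} = 14$ ($m{\left(L \right)} = \left(-7\right) \left(-2\right) = 14$)
$a = 65$ ($a = \left(-5\right) \left(-13\right) = 65$)
$z{\left(N,f \right)} = - \frac{238}{f} + \frac{14}{N}$
$z{\left(16,a \right)} + 186415 = \left(- \frac{238}{65} + \frac{14}{16}\right) + 186415 = \left(\left(-238\right) \frac{1}{65} + 14 \cdot \frac{1}{16}\right) + 186415 = \left(- \frac{238}{65} + \frac{7}{8}\right) + 186415 = - \frac{1449}{520} + 186415 = \frac{96934351}{520}$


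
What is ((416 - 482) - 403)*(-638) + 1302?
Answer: 300524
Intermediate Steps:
((416 - 482) - 403)*(-638) + 1302 = (-66 - 403)*(-638) + 1302 = -469*(-638) + 1302 = 299222 + 1302 = 300524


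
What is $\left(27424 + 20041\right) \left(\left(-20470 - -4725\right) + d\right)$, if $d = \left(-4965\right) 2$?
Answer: $-1218663875$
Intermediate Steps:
$d = -9930$
$\left(27424 + 20041\right) \left(\left(-20470 - -4725\right) + d\right) = \left(27424 + 20041\right) \left(\left(-20470 - -4725\right) - 9930\right) = 47465 \left(\left(-20470 + 4725\right) - 9930\right) = 47465 \left(-15745 - 9930\right) = 47465 \left(-25675\right) = -1218663875$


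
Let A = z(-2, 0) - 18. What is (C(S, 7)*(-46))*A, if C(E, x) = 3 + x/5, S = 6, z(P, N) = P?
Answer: 4048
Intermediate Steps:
C(E, x) = 3 + x/5 (C(E, x) = 3 + x*(1/5) = 3 + x/5)
A = -20 (A = -2 - 18 = -20)
(C(S, 7)*(-46))*A = ((3 + (1/5)*7)*(-46))*(-20) = ((3 + 7/5)*(-46))*(-20) = ((22/5)*(-46))*(-20) = -1012/5*(-20) = 4048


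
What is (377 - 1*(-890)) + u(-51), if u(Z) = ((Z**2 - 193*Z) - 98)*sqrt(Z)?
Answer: 1267 + 12346*I*sqrt(51) ≈ 1267.0 + 88168.0*I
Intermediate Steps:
u(Z) = sqrt(Z)*(-98 + Z**2 - 193*Z) (u(Z) = (-98 + Z**2 - 193*Z)*sqrt(Z) = sqrt(Z)*(-98 + Z**2 - 193*Z))
(377 - 1*(-890)) + u(-51) = (377 - 1*(-890)) + sqrt(-51)*(-98 + (-51)**2 - 193*(-51)) = (377 + 890) + (I*sqrt(51))*(-98 + 2601 + 9843) = 1267 + (I*sqrt(51))*12346 = 1267 + 12346*I*sqrt(51)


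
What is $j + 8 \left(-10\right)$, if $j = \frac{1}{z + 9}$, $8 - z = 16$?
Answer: $-79$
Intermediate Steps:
$z = -8$ ($z = 8 - 16 = -8$)
$j = 1$ ($j = \frac{1}{-8 + 9} = 1^{-1} = 1$)
$j + 8 \left(-10\right) = 1 + 8 \left(-10\right) = 1 - 80 = -79$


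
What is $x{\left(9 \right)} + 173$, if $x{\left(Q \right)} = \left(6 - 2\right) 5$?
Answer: $193$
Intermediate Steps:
$x{\left(Q \right)} = 20$ ($x{\left(Q \right)} = 4 \cdot 5 = 20$)
$x{\left(9 \right)} + 173 = 20 + 173 = 193$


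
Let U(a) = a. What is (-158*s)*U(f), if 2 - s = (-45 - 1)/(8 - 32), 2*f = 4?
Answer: -79/3 ≈ -26.333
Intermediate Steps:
f = 2 (f = (1/2)*4 = 2)
s = 1/12 (s = 2 - (-45 - 1)/(8 - 32) = 2 - (-46)/(-24) = 2 - (-46)*(-1)/24 = 2 - 1*23/12 = 2 - 23/12 = 1/12 ≈ 0.083333)
(-158*s)*U(f) = -158*1/12*2 = -79/6*2 = -79/3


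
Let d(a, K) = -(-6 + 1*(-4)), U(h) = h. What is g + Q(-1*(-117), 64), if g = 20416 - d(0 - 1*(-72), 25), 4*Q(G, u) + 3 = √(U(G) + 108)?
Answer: 20409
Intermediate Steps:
d(a, K) = 10 (d(a, K) = -(-6 - 4) = -1*(-10) = 10)
Q(G, u) = -¾ + √(108 + G)/4 (Q(G, u) = -¾ + √(G + 108)/4 = -¾ + √(108 + G)/4)
g = 20406 (g = 20416 - 1*10 = 20416 - 10 = 20406)
g + Q(-1*(-117), 64) = 20406 + (-¾ + √(108 - 1*(-117))/4) = 20406 + (-¾ + √(108 + 117)/4) = 20406 + (-¾ + √225/4) = 20406 + (-¾ + (¼)*15) = 20406 + (-¾ + 15/4) = 20406 + 3 = 20409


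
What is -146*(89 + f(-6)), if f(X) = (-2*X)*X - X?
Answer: -3358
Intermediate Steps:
f(X) = -X - 2*X**2 (f(X) = -2*X**2 - X = -X - 2*X**2)
-146*(89 + f(-6)) = -146*(89 - 1*(-6)*(1 + 2*(-6))) = -146*(89 - 1*(-6)*(1 - 12)) = -146*(89 - 1*(-6)*(-11)) = -146*(89 - 66) = -146*23 = -3358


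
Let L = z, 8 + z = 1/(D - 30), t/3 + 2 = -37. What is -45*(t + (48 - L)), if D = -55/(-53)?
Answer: 842238/307 ≈ 2743.4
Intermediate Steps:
t = -117 (t = -6 + 3*(-37) = -6 - 111 = -117)
D = 55/53 (D = -55*(-1/53) = 55/53 ≈ 1.0377)
z = -12333/1535 (z = -8 + 1/(55/53 - 30) = -8 + 1/(-1535/53) = -8 - 53/1535 = -12333/1535 ≈ -8.0345)
L = -12333/1535 ≈ -8.0345
-45*(t + (48 - L)) = -45*(-117 + (48 - 1*(-12333/1535))) = -45*(-117 + (48 + 12333/1535)) = -45*(-117 + 86013/1535) = -45*(-93582/1535) = 842238/307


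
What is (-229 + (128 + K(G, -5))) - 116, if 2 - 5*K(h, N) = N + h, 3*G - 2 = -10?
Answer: -3226/15 ≈ -215.07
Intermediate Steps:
G = -8/3 (G = 2/3 + (1/3)*(-10) = 2/3 - 10/3 = -8/3 ≈ -2.6667)
K(h, N) = 2/5 - N/5 - h/5 (K(h, N) = 2/5 - (N + h)/5 = 2/5 + (-N/5 - h/5) = 2/5 - N/5 - h/5)
(-229 + (128 + K(G, -5))) - 116 = (-229 + (128 + (2/5 - 1/5*(-5) - 1/5*(-8/3)))) - 116 = (-229 + (128 + (2/5 + 1 + 8/15))) - 116 = (-229 + (128 + 29/15)) - 116 = (-229 + 1949/15) - 116 = -1486/15 - 116 = -3226/15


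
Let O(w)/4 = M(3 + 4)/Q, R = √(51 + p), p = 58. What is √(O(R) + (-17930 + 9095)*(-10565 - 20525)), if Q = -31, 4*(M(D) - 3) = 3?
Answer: 3*√29329735965/31 ≈ 16573.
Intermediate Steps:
M(D) = 15/4 (M(D) = 3 + (¼)*3 = 3 + ¾ = 15/4)
R = √109 (R = √(51 + 58) = √109 ≈ 10.440)
O(w) = -15/31 (O(w) = 4*((15/4)/(-31)) = 4*((15/4)*(-1/31)) = 4*(-15/124) = -15/31)
√(O(R) + (-17930 + 9095)*(-10565 - 20525)) = √(-15/31 + (-17930 + 9095)*(-10565 - 20525)) = √(-15/31 - 8835*(-31090)) = √(-15/31 + 274680150) = √(8515084635/31) = 3*√29329735965/31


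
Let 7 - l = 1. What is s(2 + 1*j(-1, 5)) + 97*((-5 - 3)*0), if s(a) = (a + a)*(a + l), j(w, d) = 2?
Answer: 80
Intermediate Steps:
l = 6 (l = 7 - 1*1 = 7 - 1 = 6)
s(a) = 2*a*(6 + a) (s(a) = (a + a)*(a + 6) = (2*a)*(6 + a) = 2*a*(6 + a))
s(2 + 1*j(-1, 5)) + 97*((-5 - 3)*0) = 2*(2 + 1*2)*(6 + (2 + 1*2)) + 97*((-5 - 3)*0) = 2*(2 + 2)*(6 + (2 + 2)) + 97*(-8*0) = 2*4*(6 + 4) + 97*0 = 2*4*10 + 0 = 80 + 0 = 80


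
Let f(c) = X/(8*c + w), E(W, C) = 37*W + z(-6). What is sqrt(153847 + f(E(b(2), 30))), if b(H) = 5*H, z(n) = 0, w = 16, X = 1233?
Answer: sqrt(9462231370)/248 ≈ 392.23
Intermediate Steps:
E(W, C) = 37*W (E(W, C) = 37*W + 0 = 37*W)
f(c) = 1233/(16 + 8*c) (f(c) = 1233/(8*c + 16) = 1233/(16 + 8*c))
sqrt(153847 + f(E(b(2), 30))) = sqrt(153847 + 1233/(8*(2 + 37*(5*2)))) = sqrt(153847 + 1233/(8*(2 + 37*10))) = sqrt(153847 + 1233/(8*(2 + 370))) = sqrt(153847 + (1233/8)/372) = sqrt(153847 + (1233/8)*(1/372)) = sqrt(153847 + 411/992) = sqrt(152616635/992) = sqrt(9462231370)/248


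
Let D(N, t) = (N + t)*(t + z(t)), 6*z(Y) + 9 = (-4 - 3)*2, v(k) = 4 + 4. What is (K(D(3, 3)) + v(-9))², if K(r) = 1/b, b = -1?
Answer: 49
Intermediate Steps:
v(k) = 8
z(Y) = -23/6 (z(Y) = -3/2 + ((-4 - 3)*2)/6 = -3/2 + (-7*2)/6 = -3/2 + (⅙)*(-14) = -3/2 - 7/3 = -23/6)
D(N, t) = (-23/6 + t)*(N + t) (D(N, t) = (N + t)*(t - 23/6) = (N + t)*(-23/6 + t) = (-23/6 + t)*(N + t))
K(r) = -1 (K(r) = 1/(-1) = 1*(-1) = -1)
(K(D(3, 3)) + v(-9))² = (-1 + 8)² = 7² = 49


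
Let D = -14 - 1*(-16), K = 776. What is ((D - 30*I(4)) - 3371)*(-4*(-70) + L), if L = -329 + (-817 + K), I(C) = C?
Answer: 314010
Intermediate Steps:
D = 2 (D = -14 + 16 = 2)
L = -370 (L = -329 + (-817 + 776) = -329 - 41 = -370)
((D - 30*I(4)) - 3371)*(-4*(-70) + L) = ((2 - 30*4) - 3371)*(-4*(-70) - 370) = ((2 - 120) - 3371)*(280 - 370) = (-118 - 3371)*(-90) = -3489*(-90) = 314010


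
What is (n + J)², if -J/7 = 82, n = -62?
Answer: 404496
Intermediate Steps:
J = -574 (J = -7*82 = -574)
(n + J)² = (-62 - 574)² = (-636)² = 404496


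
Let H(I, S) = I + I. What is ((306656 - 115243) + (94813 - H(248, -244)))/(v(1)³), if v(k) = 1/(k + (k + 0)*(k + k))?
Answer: 7714710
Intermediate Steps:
H(I, S) = 2*I
v(k) = 1/(k + 2*k²) (v(k) = 1/(k + k*(2*k)) = 1/(k + 2*k²))
((306656 - 115243) + (94813 - H(248, -244)))/(v(1)³) = ((306656 - 115243) + (94813 - 2*248))/((1/(1*(1 + 2*1)))³) = (191413 + (94813 - 1*496))/((1/(1 + 2))³) = (191413 + (94813 - 496))/((1/3)³) = (191413 + 94317)/((1*(⅓))³) = 285730/((⅓)³) = 285730/(1/27) = 285730*27 = 7714710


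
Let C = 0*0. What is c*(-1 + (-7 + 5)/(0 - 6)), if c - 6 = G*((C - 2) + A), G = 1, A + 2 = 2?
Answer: -8/3 ≈ -2.6667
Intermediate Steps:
A = 0 (A = -2 + 2 = 0)
C = 0
c = 4 (c = 6 + 1*((0 - 2) + 0) = 6 + 1*(-2 + 0) = 6 + 1*(-2) = 6 - 2 = 4)
c*(-1 + (-7 + 5)/(0 - 6)) = 4*(-1 + (-7 + 5)/(0 - 6)) = 4*(-1 - 2/(-6)) = 4*(-1 - 2*(-⅙)) = 4*(-1 + ⅓) = 4*(-⅔) = -8/3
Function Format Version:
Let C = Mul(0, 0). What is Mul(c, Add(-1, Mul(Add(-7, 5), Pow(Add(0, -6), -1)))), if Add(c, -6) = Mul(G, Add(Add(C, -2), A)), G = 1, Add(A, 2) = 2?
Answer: Rational(-8, 3) ≈ -2.6667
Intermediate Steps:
A = 0 (A = Add(-2, 2) = 0)
C = 0
c = 4 (c = Add(6, Mul(1, Add(Add(0, -2), 0))) = Add(6, Mul(1, Add(-2, 0))) = Add(6, Mul(1, -2)) = Add(6, -2) = 4)
Mul(c, Add(-1, Mul(Add(-7, 5), Pow(Add(0, -6), -1)))) = Mul(4, Add(-1, Mul(Add(-7, 5), Pow(Add(0, -6), -1)))) = Mul(4, Add(-1, Mul(-2, Pow(-6, -1)))) = Mul(4, Add(-1, Mul(-2, Rational(-1, 6)))) = Mul(4, Add(-1, Rational(1, 3))) = Mul(4, Rational(-2, 3)) = Rational(-8, 3)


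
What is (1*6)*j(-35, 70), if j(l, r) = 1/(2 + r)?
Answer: 1/12 ≈ 0.083333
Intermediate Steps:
(1*6)*j(-35, 70) = (1*6)/(2 + 70) = 6/72 = 6*(1/72) = 1/12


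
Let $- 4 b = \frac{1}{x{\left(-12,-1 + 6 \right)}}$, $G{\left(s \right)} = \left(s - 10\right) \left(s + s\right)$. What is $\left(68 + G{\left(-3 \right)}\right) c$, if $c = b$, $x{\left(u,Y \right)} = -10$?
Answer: $\frac{73}{20} \approx 3.65$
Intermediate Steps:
$G{\left(s \right)} = 2 s \left(-10 + s\right)$ ($G{\left(s \right)} = \left(-10 + s\right) 2 s = 2 s \left(-10 + s\right)$)
$b = \frac{1}{40}$ ($b = - \frac{1}{4 \left(-10\right)} = \left(- \frac{1}{4}\right) \left(- \frac{1}{10}\right) = \frac{1}{40} \approx 0.025$)
$c = \frac{1}{40} \approx 0.025$
$\left(68 + G{\left(-3 \right)}\right) c = \left(68 + 2 \left(-3\right) \left(-10 - 3\right)\right) \frac{1}{40} = \left(68 + 2 \left(-3\right) \left(-13\right)\right) \frac{1}{40} = \left(68 + 78\right) \frac{1}{40} = 146 \cdot \frac{1}{40} = \frac{73}{20}$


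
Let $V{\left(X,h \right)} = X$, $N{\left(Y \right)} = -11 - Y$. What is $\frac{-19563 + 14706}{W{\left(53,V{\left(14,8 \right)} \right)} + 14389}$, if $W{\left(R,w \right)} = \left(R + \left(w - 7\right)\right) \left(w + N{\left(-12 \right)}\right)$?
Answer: $- \frac{4857}{15289} \approx -0.31768$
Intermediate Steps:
$W{\left(R,w \right)} = \left(1 + w\right) \left(-7 + R + w\right)$ ($W{\left(R,w \right)} = \left(R + \left(w - 7\right)\right) \left(w - -1\right) = \left(R + \left(-7 + w\right)\right) \left(w + \left(-11 + 12\right)\right) = \left(-7 + R + w\right) \left(w + 1\right) = \left(-7 + R + w\right) \left(1 + w\right) = \left(1 + w\right) \left(-7 + R + w\right)$)
$\frac{-19563 + 14706}{W{\left(53,V{\left(14,8 \right)} \right)} + 14389} = \frac{-19563 + 14706}{\left(-7 + 53 + 14^{2} - 84 + 53 \cdot 14\right) + 14389} = - \frac{4857}{\left(-7 + 53 + 196 - 84 + 742\right) + 14389} = - \frac{4857}{900 + 14389} = - \frac{4857}{15289}$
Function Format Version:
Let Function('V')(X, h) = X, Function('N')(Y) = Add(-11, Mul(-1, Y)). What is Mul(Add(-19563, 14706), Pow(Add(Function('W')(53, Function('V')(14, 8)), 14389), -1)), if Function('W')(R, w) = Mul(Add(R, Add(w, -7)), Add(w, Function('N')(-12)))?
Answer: Rational(-4857, 15289) ≈ -0.31768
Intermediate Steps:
Function('W')(R, w) = Mul(Add(1, w), Add(-7, R, w)) (Function('W')(R, w) = Mul(Add(R, Add(w, -7)), Add(w, Add(-11, Mul(-1, -12)))) = Mul(Add(R, Add(-7, w)), Add(w, Add(-11, 12))) = Mul(Add(-7, R, w), Add(w, 1)) = Mul(Add(-7, R, w), Add(1, w)) = Mul(Add(1, w), Add(-7, R, w)))
Mul(Add(-19563, 14706), Pow(Add(Function('W')(53, Function('V')(14, 8)), 14389), -1)) = Mul(Add(-19563, 14706), Pow(Add(Add(-7, 53, Pow(14, 2), Mul(-6, 14), Mul(53, 14)), 14389), -1)) = Mul(-4857, Pow(Add(Add(-7, 53, 196, -84, 742), 14389), -1)) = Mul(-4857, Pow(Add(900, 14389), -1)) = Mul(-4857, Pow(15289, -1)) = Mul(-4857, Rational(1, 15289)) = Rational(-4857, 15289)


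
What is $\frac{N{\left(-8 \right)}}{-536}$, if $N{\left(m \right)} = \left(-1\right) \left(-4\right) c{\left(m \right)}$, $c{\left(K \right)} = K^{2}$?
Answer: $- \frac{32}{67} \approx -0.47761$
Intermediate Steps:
$N{\left(m \right)} = 4 m^{2}$ ($N{\left(m \right)} = \left(-1\right) \left(-4\right) m^{2} = 4 m^{2}$)
$\frac{N{\left(-8 \right)}}{-536} = \frac{4 \left(-8\right)^{2}}{-536} = 4 \cdot 64 \left(- \frac{1}{536}\right) = 256 \left(- \frac{1}{536}\right) = - \frac{32}{67}$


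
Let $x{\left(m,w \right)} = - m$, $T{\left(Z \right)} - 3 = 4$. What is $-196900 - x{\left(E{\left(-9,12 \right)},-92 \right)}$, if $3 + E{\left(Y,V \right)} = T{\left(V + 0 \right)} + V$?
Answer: $-196884$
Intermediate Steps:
$T{\left(Z \right)} = 7$ ($T{\left(Z \right)} = 3 + 4 = 7$)
$E{\left(Y,V \right)} = 4 + V$ ($E{\left(Y,V \right)} = -3 + \left(7 + V\right) = 4 + V$)
$-196900 - x{\left(E{\left(-9,12 \right)},-92 \right)} = -196900 - - (4 + 12) = -196900 - \left(-1\right) 16 = -196900 - -16 = -196900 + 16 = -196884$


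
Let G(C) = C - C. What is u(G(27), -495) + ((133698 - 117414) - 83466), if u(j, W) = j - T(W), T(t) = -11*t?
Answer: -72627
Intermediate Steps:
G(C) = 0
u(j, W) = j + 11*W (u(j, W) = j - (-11)*W = j + 11*W)
u(G(27), -495) + ((133698 - 117414) - 83466) = (0 + 11*(-495)) + ((133698 - 117414) - 83466) = (0 - 5445) + (16284 - 83466) = -5445 - 67182 = -72627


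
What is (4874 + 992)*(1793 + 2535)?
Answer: 25388048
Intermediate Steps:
(4874 + 992)*(1793 + 2535) = 5866*4328 = 25388048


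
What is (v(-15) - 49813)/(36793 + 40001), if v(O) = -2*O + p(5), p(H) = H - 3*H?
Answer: -49793/76794 ≈ -0.64840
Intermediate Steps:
p(H) = -2*H
v(O) = -10 - 2*O (v(O) = -2*O - 2*5 = -2*O - 10 = -10 - 2*O)
(v(-15) - 49813)/(36793 + 40001) = ((-10 - 2*(-15)) - 49813)/(36793 + 40001) = ((-10 + 30) - 49813)/76794 = (20 - 49813)*(1/76794) = -49793*1/76794 = -49793/76794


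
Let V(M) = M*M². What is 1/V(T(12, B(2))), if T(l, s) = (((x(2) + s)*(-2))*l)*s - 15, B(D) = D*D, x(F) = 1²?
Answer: -1/121287375 ≈ -8.2449e-9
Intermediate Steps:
x(F) = 1
B(D) = D²
T(l, s) = -15 + l*s*(-2 - 2*s) (T(l, s) = (((1 + s)*(-2))*l)*s - 15 = ((-2 - 2*s)*l)*s - 15 = (l*(-2 - 2*s))*s - 15 = l*s*(-2 - 2*s) - 15 = -15 + l*s*(-2 - 2*s))
V(M) = M³
1/V(T(12, B(2))) = 1/((-15 - 2*12*2² - 2*12*(2²)²)³) = 1/((-15 - 2*12*4 - 2*12*4²)³) = 1/((-15 - 96 - 2*12*16)³) = 1/((-15 - 96 - 384)³) = 1/((-495)³) = 1/(-121287375) = -1/121287375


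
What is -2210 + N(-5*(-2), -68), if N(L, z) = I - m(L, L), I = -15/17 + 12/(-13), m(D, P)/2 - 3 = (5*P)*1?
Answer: -512235/221 ≈ -2317.8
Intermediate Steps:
m(D, P) = 6 + 10*P (m(D, P) = 6 + 2*((5*P)*1) = 6 + 2*(5*P) = 6 + 10*P)
I = -399/221 (I = -15*1/17 + 12*(-1/13) = -15/17 - 12/13 = -399/221 ≈ -1.8054)
N(L, z) = -1725/221 - 10*L (N(L, z) = -399/221 - (6 + 10*L) = -399/221 + (-6 - 10*L) = -1725/221 - 10*L)
-2210 + N(-5*(-2), -68) = -2210 + (-1725/221 - (-50)*(-2)) = -2210 + (-1725/221 - 10*10) = -2210 + (-1725/221 - 100) = -2210 - 23825/221 = -512235/221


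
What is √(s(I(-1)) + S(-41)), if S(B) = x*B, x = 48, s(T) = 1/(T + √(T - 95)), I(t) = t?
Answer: √((1969 - 7872*I*√6)/(-1 + 4*I*√6)) ≈ 0.0011 - 44.362*I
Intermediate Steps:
s(T) = 1/(T + √(-95 + T))
S(B) = 48*B
√(s(I(-1)) + S(-41)) = √(1/(-1 + √(-95 - 1)) + 48*(-41)) = √(1/(-1 + √(-96)) - 1968) = √(1/(-1 + 4*I*√6) - 1968) = √(-1968 + 1/(-1 + 4*I*√6))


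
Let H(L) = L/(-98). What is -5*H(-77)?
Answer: -55/14 ≈ -3.9286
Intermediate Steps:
H(L) = -L/98 (H(L) = L*(-1/98) = -L/98)
-5*H(-77) = -(-5)*(-77)/98 = -5*11/14 = -55/14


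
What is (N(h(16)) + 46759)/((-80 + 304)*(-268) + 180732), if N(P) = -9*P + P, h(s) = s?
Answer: 2743/7100 ≈ 0.38634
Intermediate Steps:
N(P) = -8*P
(N(h(16)) + 46759)/((-80 + 304)*(-268) + 180732) = (-8*16 + 46759)/((-80 + 304)*(-268) + 180732) = (-128 + 46759)/(224*(-268) + 180732) = 46631/(-60032 + 180732) = 46631/120700 = 46631*(1/120700) = 2743/7100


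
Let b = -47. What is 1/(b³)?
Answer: -1/103823 ≈ -9.6318e-6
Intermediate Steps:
1/(b³) = 1/((-47)³) = 1/(-103823) = -1/103823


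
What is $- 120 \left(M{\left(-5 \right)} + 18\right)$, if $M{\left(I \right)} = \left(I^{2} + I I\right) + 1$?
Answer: $-8280$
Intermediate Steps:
$M{\left(I \right)} = 1 + 2 I^{2}$ ($M{\left(I \right)} = \left(I^{2} + I^{2}\right) + 1 = 2 I^{2} + 1 = 1 + 2 I^{2}$)
$- 120 \left(M{\left(-5 \right)} + 18\right) = - 120 \left(\left(1 + 2 \left(-5\right)^{2}\right) + 18\right) = - 120 \left(\left(1 + 2 \cdot 25\right) + 18\right) = - 120 \left(\left(1 + 50\right) + 18\right) = - 120 \left(51 + 18\right) = \left(-120\right) 69 = -8280$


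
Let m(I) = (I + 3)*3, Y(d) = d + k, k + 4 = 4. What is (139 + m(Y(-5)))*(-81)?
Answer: -10773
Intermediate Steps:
k = 0 (k = -4 + 4 = 0)
Y(d) = d (Y(d) = d + 0 = d)
m(I) = 9 + 3*I (m(I) = (3 + I)*3 = 9 + 3*I)
(139 + m(Y(-5)))*(-81) = (139 + (9 + 3*(-5)))*(-81) = (139 + (9 - 15))*(-81) = (139 - 6)*(-81) = 133*(-81) = -10773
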